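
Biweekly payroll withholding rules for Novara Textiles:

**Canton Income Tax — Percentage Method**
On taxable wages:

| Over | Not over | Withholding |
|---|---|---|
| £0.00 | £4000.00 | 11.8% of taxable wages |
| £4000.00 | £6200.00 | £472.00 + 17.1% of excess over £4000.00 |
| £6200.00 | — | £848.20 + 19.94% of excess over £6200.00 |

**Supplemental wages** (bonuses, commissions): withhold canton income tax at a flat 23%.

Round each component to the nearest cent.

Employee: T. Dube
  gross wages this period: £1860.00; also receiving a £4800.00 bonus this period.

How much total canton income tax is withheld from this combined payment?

£1323.48

Canton Income Tax: taxable = £1860.00
  11.8% × £1860.00 = £219.48
Supplemental (23% flat on bonus): 23% × £4800.00 = £1104.00
Total canton income tax: £219.48 + £1104.00 = £1323.48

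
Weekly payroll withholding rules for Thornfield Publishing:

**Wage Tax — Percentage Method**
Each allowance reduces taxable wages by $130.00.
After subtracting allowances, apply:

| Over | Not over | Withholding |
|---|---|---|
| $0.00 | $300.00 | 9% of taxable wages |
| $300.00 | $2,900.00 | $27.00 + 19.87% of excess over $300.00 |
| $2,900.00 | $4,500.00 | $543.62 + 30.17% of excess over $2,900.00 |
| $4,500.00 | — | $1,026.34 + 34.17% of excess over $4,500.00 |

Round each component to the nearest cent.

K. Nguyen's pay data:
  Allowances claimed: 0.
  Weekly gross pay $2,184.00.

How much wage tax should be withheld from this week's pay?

$401.35

Wage Tax: taxable = $2,184.00
  $27.00 + 19.87% × ($2,184.00 − $300.00) = $27.00 + 19.87% × $1,884.00 = $401.35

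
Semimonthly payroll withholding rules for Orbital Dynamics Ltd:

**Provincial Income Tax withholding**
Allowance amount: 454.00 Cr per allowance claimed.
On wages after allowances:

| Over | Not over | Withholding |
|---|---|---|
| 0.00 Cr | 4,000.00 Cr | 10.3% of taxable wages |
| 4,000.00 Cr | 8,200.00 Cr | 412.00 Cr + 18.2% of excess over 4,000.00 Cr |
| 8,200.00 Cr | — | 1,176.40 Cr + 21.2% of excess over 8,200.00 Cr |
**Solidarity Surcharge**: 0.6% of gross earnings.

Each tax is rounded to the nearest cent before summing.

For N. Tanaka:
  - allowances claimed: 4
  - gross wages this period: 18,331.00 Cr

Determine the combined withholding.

3,049.17 Cr

Provincial Income Tax: taxable = 18,331.00 Cr − 4×454.00 Cr = 16,515.00 Cr
  1,176.40 Cr + 21.2% × (16,515.00 Cr − 8,200.00 Cr) = 1,176.40 Cr + 21.2% × 8,315.00 Cr = 2,939.18 Cr
Solidarity Surcharge: 0.6% × 18,331.00 Cr = 109.99 Cr
Total: 2,939.18 Cr + 109.99 Cr = 3,049.17 Cr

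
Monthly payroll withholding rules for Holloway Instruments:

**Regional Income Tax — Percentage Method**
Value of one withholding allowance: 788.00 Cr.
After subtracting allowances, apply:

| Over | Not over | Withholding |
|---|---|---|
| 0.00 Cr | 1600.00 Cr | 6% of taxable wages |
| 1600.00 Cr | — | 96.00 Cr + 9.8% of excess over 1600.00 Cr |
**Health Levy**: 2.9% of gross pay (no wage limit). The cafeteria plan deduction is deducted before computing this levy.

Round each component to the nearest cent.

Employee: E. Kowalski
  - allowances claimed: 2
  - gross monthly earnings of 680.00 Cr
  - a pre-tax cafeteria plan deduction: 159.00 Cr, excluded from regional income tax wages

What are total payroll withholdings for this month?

15.11 Cr

Regional Income Tax: taxable = 680.00 Cr − 159.00 Cr − 2×788.00 Cr = -1055.00 Cr
  Taxable ≤ 0 → 0.00 Cr
Health Levy: 2.9% × 521.00 Cr = 15.11 Cr
Total: 0.00 Cr + 15.11 Cr = 15.11 Cr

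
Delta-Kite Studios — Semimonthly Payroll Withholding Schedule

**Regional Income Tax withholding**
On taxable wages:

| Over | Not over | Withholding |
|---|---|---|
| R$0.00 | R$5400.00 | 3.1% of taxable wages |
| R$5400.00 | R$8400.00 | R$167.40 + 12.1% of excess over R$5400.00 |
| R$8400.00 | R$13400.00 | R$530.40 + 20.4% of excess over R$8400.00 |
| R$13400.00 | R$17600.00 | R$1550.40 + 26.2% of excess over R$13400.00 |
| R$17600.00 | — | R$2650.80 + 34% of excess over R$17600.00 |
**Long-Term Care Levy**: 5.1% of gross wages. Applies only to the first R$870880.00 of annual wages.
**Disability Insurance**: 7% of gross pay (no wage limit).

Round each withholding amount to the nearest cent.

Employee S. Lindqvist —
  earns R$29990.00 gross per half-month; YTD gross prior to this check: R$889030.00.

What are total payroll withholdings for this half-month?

R$8962.70

Regional Income Tax: taxable = R$29990.00
  R$2650.80 + 34% × (R$29990.00 − R$17600.00) = R$2650.80 + 34% × R$12390.00 = R$6863.40
Long-Term Care Levy: YTD R$889030.00 ≥ cap R$870880.00 → R$0.00
Disability Insurance: 7% × R$29990.00 = R$2099.30
Total: R$6863.40 + R$0.00 + R$2099.30 = R$8962.70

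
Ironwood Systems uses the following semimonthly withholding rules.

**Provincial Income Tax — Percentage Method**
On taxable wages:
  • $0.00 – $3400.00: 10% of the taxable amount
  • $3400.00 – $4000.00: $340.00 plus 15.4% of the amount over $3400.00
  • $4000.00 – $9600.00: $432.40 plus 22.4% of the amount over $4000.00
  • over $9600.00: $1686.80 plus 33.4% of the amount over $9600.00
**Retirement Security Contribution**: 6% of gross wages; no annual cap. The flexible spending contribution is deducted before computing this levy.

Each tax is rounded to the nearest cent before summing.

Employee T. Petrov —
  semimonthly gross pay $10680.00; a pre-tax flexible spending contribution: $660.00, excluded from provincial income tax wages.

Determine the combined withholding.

$2428.28

Provincial Income Tax: taxable = $10680.00 − $660.00 = $10020.00
  $1686.80 + 33.4% × ($10020.00 − $9600.00) = $1686.80 + 33.4% × $420.00 = $1827.08
Retirement Security Contribution: 6% × $10020.00 = $601.20
Total: $1827.08 + $601.20 = $2428.28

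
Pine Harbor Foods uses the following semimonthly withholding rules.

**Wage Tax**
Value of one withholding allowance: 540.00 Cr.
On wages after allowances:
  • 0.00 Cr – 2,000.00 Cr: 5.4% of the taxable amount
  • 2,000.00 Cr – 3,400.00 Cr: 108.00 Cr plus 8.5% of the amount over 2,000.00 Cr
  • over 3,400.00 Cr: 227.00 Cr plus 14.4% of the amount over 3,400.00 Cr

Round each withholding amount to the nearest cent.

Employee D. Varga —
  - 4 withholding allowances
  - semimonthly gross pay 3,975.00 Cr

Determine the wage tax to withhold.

Wage Tax: taxable = 3,975.00 Cr − 4×540.00 Cr = 1,815.00 Cr
  5.4% × 1,815.00 Cr = 98.01 Cr

98.01 Cr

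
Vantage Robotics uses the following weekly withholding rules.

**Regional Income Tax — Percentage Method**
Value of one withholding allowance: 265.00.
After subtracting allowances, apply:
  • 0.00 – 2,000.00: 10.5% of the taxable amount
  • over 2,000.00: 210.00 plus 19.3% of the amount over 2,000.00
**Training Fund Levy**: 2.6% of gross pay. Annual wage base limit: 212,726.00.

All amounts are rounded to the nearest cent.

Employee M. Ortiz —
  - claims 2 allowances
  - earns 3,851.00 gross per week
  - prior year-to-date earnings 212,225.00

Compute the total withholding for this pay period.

477.98

Regional Income Tax: taxable = 3,851.00 − 2×265.00 = 3,321.00
  210.00 + 19.3% × (3,321.00 − 2,000.00) = 210.00 + 19.3% × 1,321.00 = 464.95
Training Fund Levy: cap 212,726.00 − YTD 212,225.00 = 501.00 subject; 2.6% × 501.00 = 13.03
Total: 464.95 + 13.03 = 477.98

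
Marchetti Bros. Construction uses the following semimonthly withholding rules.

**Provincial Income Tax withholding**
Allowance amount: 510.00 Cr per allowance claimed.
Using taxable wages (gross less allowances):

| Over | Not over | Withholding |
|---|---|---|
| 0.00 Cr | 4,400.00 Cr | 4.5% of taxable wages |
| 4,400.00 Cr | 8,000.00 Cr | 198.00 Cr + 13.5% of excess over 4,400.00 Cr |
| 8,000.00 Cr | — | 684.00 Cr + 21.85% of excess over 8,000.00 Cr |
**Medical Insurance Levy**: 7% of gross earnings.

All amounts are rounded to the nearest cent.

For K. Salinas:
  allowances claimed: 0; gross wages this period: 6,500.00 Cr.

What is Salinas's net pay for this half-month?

5,563.50 Cr

Provincial Income Tax: taxable = 6,500.00 Cr
  198.00 Cr + 13.5% × (6,500.00 Cr − 4,400.00 Cr) = 198.00 Cr + 13.5% × 2,100.00 Cr = 481.50 Cr
Medical Insurance Levy: 7% × 6,500.00 Cr = 455.00 Cr
Total withheld: 481.50 Cr + 455.00 Cr = 936.50 Cr
Net pay: 6,500.00 Cr − 936.50 Cr = 5,563.50 Cr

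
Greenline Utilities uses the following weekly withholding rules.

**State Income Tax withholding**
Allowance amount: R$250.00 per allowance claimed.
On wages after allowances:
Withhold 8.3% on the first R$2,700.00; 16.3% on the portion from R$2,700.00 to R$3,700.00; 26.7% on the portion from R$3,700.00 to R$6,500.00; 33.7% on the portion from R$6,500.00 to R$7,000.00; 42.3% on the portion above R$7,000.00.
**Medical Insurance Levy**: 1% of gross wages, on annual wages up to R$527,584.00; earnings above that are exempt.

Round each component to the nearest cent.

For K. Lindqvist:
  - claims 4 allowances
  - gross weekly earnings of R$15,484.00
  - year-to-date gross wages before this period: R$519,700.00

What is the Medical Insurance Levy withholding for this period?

R$78.84

Medical Insurance Levy: cap R$527,584.00 − YTD R$519,700.00 = R$7,884.00 subject; 1% × R$7,884.00 = R$78.84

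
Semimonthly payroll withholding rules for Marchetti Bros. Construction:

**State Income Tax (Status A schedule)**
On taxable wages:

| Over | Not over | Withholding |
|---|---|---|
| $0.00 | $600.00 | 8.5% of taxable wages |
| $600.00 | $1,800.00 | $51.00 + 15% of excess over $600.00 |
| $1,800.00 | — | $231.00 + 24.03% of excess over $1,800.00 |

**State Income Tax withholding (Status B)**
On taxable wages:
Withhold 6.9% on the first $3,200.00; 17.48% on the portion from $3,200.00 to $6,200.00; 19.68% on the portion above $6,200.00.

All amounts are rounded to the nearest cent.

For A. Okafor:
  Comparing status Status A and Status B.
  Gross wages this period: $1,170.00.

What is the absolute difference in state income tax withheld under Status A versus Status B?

$55.77

State Income Tax (Status A): taxable = $1,170.00
  $51.00 + 15% × ($1,170.00 − $600.00) = $51.00 + 15% × $570.00 = $136.50
State Income Tax (Status B): taxable = $1,170.00
  6.9% × $1,170.00 = $80.73
Difference: |$136.50 − $80.73| = $55.77 (higher under Status A)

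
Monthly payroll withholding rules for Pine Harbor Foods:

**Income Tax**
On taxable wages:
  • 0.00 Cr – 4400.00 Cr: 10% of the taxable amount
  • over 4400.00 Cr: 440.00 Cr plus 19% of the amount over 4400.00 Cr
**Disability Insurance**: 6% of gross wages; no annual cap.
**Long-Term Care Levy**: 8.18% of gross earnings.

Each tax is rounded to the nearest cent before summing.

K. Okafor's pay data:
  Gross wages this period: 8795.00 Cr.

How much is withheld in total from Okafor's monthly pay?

Income Tax: taxable = 8795.00 Cr
  440.00 Cr + 19% × (8795.00 Cr − 4400.00 Cr) = 440.00 Cr + 19% × 4395.00 Cr = 1275.05 Cr
Disability Insurance: 6% × 8795.00 Cr = 527.70 Cr
Long-Term Care Levy: 8.18% × 8795.00 Cr = 719.43 Cr
Total: 1275.05 Cr + 527.70 Cr + 719.43 Cr = 2522.18 Cr

2522.18 Cr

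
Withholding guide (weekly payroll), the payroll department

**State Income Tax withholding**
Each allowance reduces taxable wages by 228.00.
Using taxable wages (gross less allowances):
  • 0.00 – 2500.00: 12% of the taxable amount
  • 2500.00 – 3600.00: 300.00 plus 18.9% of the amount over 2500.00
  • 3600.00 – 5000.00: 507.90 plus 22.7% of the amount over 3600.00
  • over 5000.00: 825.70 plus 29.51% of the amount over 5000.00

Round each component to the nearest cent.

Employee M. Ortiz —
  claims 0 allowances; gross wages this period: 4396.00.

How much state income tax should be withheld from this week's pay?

State Income Tax: taxable = 4396.00
  507.90 + 22.7% × (4396.00 − 3600.00) = 507.90 + 22.7% × 796.00 = 688.59

688.59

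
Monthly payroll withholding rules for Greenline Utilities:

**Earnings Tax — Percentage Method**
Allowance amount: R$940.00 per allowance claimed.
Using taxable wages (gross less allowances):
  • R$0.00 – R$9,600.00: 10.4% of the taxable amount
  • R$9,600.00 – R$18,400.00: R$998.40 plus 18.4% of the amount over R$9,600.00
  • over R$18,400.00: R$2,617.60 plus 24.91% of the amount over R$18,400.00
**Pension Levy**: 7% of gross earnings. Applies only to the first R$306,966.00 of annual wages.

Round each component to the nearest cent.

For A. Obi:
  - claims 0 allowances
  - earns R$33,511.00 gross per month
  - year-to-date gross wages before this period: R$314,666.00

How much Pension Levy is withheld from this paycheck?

Pension Levy: YTD R$314,666.00 ≥ cap R$306,966.00 → R$0.00

R$0.00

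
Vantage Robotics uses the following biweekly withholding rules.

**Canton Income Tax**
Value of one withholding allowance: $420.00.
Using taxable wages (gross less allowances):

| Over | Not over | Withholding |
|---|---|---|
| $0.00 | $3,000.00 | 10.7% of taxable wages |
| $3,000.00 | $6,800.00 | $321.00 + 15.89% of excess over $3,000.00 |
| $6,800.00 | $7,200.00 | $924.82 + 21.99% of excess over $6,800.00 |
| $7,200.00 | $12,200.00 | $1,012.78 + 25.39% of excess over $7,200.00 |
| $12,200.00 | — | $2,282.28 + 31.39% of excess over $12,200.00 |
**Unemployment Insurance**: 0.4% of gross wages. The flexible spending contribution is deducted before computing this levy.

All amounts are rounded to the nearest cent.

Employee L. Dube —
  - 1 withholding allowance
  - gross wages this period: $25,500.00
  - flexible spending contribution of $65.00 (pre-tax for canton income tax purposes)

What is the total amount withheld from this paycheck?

$6,406.65

Canton Income Tax: taxable = $25,500.00 − $65.00 − 1×$420.00 = $25,015.00
  $2,282.28 + 31.39% × ($25,015.00 − $12,200.00) = $2,282.28 + 31.39% × $12,815.00 = $6,304.91
Unemployment Insurance: 0.4% × $25,435.00 = $101.74
Total: $6,304.91 + $101.74 = $6,406.65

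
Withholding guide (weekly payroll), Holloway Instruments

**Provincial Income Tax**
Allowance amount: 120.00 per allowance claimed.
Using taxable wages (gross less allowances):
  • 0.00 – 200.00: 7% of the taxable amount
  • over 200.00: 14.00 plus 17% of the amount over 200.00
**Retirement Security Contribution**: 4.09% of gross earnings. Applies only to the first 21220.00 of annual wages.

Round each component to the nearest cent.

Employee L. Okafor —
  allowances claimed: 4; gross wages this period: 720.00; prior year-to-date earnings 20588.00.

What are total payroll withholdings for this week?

Provincial Income Tax: taxable = 720.00 − 4×120.00 = 240.00
  14.00 + 17% × (240.00 − 200.00) = 14.00 + 17% × 40.00 = 20.80
Retirement Security Contribution: cap 21220.00 − YTD 20588.00 = 632.00 subject; 4.09% × 632.00 = 25.85
Total: 20.80 + 25.85 = 46.65

46.65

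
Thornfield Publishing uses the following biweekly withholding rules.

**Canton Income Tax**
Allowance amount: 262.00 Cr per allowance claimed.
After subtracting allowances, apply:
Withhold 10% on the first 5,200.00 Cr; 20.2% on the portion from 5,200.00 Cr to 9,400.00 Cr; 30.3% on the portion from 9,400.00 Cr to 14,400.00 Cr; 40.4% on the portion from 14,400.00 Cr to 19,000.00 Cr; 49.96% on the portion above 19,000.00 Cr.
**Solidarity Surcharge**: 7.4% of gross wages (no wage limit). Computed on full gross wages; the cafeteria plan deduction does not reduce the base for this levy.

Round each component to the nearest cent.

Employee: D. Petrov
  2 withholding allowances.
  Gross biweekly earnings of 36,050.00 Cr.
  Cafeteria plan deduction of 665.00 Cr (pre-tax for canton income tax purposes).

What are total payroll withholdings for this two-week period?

15,333.66 Cr

Canton Income Tax: taxable = 36,050.00 Cr − 665.00 Cr − 2×262.00 Cr = 34,861.00 Cr
  4,741.80 Cr + 49.96% × (34,861.00 Cr − 19,000.00 Cr) = 4,741.80 Cr + 49.96% × 15,861.00 Cr = 12,665.96 Cr
Solidarity Surcharge: 7.4% × 36,050.00 Cr = 2,667.70 Cr
Total: 12,665.96 Cr + 2,667.70 Cr = 15,333.66 Cr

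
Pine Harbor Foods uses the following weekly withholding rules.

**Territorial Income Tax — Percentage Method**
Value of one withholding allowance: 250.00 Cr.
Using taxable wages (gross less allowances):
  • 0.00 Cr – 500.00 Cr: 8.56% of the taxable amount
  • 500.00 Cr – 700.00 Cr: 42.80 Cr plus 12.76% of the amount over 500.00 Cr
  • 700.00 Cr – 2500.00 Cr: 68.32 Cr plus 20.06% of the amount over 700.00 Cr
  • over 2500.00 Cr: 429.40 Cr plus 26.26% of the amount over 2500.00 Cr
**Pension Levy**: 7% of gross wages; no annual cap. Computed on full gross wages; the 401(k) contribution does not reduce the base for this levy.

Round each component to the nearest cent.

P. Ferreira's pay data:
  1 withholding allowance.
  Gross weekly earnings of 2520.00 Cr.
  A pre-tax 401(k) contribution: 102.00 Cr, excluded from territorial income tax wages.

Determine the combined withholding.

539.20 Cr

Territorial Income Tax: taxable = 2520.00 Cr − 102.00 Cr − 1×250.00 Cr = 2168.00 Cr
  68.32 Cr + 20.06% × (2168.00 Cr − 700.00 Cr) = 68.32 Cr + 20.06% × 1468.00 Cr = 362.80 Cr
Pension Levy: 7% × 2520.00 Cr = 176.40 Cr
Total: 362.80 Cr + 176.40 Cr = 539.20 Cr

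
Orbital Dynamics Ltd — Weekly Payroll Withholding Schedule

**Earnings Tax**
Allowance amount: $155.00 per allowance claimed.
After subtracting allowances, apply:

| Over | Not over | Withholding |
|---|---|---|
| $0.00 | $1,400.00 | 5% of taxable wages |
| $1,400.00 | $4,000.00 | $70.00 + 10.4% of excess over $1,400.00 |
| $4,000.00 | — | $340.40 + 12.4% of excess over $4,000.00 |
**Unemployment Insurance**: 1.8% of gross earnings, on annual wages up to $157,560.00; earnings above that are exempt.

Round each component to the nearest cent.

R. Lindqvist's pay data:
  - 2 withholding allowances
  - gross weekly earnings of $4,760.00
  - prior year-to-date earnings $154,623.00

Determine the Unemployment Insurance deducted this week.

Unemployment Insurance: cap $157,560.00 − YTD $154,623.00 = $2,937.00 subject; 1.8% × $2,937.00 = $52.87

$52.87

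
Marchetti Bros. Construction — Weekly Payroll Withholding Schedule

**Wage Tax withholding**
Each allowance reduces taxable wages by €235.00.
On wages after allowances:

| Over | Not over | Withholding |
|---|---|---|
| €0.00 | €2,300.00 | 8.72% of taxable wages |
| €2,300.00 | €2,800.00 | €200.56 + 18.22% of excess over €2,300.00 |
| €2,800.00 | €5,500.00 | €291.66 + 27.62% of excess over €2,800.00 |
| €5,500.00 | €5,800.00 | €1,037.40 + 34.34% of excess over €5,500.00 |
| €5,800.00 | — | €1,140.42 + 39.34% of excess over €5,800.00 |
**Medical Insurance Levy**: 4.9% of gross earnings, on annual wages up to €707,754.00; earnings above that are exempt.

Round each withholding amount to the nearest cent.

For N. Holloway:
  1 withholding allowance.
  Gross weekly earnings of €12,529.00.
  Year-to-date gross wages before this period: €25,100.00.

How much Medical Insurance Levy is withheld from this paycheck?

€613.92

Medical Insurance Levy: 4.9% × €12,529.00 = €613.92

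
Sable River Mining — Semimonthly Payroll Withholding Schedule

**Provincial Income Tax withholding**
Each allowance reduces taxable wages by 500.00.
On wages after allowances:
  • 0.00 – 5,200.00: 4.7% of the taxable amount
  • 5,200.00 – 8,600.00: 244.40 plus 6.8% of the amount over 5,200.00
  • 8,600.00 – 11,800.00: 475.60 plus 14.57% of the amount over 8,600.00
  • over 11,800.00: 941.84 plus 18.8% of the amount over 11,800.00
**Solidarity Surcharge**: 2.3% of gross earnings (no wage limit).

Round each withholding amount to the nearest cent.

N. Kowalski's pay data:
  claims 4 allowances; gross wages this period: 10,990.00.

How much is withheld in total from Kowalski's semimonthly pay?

Provincial Income Tax: taxable = 10,990.00 − 4×500.00 = 8,990.00
  475.60 + 14.57% × (8,990.00 − 8,600.00) = 475.60 + 14.57% × 390.00 = 532.42
Solidarity Surcharge: 2.3% × 10,990.00 = 252.77
Total: 532.42 + 252.77 = 785.19

785.19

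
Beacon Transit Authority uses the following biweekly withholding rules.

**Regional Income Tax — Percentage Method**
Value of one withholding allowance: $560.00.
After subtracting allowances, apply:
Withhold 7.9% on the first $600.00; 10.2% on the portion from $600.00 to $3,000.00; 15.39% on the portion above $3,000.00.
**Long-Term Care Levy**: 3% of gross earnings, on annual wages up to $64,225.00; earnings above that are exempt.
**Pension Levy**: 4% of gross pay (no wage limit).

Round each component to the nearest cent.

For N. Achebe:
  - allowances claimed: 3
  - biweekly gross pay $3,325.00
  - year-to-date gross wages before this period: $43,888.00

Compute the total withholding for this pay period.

$386.74

Regional Income Tax: taxable = $3,325.00 − 3×$560.00 = $1,645.00
  $47.40 + 10.2% × ($1,645.00 − $600.00) = $47.40 + 10.2% × $1,045.00 = $153.99
Long-Term Care Levy: 3% × $3,325.00 = $99.75
Pension Levy: 4% × $3,325.00 = $133.00
Total: $153.99 + $99.75 + $133.00 = $386.74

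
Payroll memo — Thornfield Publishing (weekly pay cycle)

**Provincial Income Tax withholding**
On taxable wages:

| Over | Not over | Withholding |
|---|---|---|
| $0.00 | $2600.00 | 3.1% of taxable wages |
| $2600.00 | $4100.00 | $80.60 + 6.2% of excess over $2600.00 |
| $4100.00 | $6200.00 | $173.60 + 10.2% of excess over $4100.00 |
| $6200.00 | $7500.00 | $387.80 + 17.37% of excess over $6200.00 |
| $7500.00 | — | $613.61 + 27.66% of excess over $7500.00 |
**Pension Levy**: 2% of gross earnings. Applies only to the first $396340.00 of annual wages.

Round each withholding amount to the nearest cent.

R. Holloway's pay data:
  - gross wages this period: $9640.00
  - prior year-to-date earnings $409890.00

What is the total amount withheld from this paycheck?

$1205.53

Provincial Income Tax: taxable = $9640.00
  $613.61 + 27.66% × ($9640.00 − $7500.00) = $613.61 + 27.66% × $2140.00 = $1205.53
Pension Levy: YTD $409890.00 ≥ cap $396340.00 → $0.00
Total: $1205.53 + $0.00 = $1205.53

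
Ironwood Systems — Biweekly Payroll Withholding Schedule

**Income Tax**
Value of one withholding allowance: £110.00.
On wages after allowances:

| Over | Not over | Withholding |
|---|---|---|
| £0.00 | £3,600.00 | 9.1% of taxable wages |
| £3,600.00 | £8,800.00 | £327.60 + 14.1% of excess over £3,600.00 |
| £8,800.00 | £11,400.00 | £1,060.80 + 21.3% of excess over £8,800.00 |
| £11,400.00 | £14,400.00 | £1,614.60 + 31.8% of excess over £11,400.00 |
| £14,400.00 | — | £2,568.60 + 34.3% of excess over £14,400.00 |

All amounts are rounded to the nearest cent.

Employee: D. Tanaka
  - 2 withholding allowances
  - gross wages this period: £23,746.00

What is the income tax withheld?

Income Tax: taxable = £23,746.00 − 2×£110.00 = £23,526.00
  £2,568.60 + 34.3% × (£23,526.00 − £14,400.00) = £2,568.60 + 34.3% × £9,126.00 = £5,698.82

£5,698.82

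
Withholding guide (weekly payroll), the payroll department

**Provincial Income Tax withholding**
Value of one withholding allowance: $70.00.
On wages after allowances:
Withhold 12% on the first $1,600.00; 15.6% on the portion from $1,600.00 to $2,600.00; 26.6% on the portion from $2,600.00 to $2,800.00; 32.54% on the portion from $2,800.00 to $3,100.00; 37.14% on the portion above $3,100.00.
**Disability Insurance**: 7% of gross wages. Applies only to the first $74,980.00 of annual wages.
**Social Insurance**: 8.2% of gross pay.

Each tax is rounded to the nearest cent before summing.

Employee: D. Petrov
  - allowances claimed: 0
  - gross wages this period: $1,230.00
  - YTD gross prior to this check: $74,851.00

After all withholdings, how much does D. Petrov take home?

Provincial Income Tax: taxable = $1,230.00
  12% × $1,230.00 = $147.60
Disability Insurance: cap $74,980.00 − YTD $74,851.00 = $129.00 subject; 7% × $129.00 = $9.03
Social Insurance: 8.2% × $1,230.00 = $100.86
Total withheld: $147.60 + $9.03 + $100.86 = $257.49
Net pay: $1,230.00 − $257.49 = $972.51

$972.51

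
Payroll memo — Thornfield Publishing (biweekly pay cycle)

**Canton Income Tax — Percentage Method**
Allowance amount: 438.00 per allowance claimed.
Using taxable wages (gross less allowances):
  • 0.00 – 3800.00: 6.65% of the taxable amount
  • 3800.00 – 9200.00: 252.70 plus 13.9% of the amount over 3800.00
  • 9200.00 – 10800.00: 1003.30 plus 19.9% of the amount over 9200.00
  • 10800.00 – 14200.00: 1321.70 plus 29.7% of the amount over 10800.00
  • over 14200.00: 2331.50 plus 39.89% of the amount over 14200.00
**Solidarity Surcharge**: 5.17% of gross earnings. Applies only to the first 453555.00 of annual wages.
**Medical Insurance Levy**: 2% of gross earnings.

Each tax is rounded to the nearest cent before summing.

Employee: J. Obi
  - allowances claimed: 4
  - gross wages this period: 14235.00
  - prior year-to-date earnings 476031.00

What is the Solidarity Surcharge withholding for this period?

Solidarity Surcharge: YTD 476031.00 ≥ cap 453555.00 → 0.00

0.00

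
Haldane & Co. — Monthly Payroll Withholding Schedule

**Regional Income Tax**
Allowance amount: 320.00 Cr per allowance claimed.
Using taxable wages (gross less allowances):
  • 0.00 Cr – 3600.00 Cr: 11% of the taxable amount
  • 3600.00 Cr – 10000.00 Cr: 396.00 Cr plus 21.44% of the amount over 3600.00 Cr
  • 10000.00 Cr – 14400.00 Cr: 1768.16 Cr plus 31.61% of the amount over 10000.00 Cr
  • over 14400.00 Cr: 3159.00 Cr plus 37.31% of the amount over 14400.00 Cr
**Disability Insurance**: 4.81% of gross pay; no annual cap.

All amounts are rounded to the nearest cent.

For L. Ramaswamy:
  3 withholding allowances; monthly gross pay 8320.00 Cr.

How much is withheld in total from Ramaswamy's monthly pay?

1602.33 Cr

Regional Income Tax: taxable = 8320.00 Cr − 3×320.00 Cr = 7360.00 Cr
  396.00 Cr + 21.44% × (7360.00 Cr − 3600.00 Cr) = 396.00 Cr + 21.44% × 3760.00 Cr = 1202.14 Cr
Disability Insurance: 4.81% × 8320.00 Cr = 400.19 Cr
Total: 1202.14 Cr + 400.19 Cr = 1602.33 Cr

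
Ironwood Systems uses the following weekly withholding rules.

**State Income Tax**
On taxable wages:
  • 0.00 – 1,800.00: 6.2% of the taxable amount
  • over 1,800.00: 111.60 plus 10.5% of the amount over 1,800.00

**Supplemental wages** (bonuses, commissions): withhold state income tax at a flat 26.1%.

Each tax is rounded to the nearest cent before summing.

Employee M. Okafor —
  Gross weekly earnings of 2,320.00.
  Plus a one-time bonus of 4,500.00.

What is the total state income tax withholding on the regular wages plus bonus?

1,340.70

State Income Tax: taxable = 2,320.00
  111.60 + 10.5% × (2,320.00 − 1,800.00) = 111.60 + 10.5% × 520.00 = 166.20
Supplemental (26.1% flat on bonus): 26.1% × 4,500.00 = 1,174.50
Total state income tax: 166.20 + 1,174.50 = 1,340.70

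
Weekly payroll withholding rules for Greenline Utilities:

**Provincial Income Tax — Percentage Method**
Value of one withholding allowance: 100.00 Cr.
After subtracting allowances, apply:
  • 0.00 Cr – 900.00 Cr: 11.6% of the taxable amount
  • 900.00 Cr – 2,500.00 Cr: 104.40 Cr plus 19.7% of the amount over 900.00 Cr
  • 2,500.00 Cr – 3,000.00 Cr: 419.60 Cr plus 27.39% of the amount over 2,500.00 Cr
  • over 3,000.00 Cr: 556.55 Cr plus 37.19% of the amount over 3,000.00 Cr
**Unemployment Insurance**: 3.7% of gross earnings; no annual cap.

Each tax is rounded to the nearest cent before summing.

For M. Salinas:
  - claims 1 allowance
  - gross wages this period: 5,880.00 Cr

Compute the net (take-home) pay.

Provincial Income Tax: taxable = 5,880.00 Cr − 1×100.00 Cr = 5,780.00 Cr
  556.55 Cr + 37.19% × (5,780.00 Cr − 3,000.00 Cr) = 556.55 Cr + 37.19% × 2,780.00 Cr = 1,590.43 Cr
Unemployment Insurance: 3.7% × 5,880.00 Cr = 217.56 Cr
Total withheld: 1,590.43 Cr + 217.56 Cr = 1,807.99 Cr
Net pay: 5,880.00 Cr − 1,807.99 Cr = 4,072.01 Cr

4,072.01 Cr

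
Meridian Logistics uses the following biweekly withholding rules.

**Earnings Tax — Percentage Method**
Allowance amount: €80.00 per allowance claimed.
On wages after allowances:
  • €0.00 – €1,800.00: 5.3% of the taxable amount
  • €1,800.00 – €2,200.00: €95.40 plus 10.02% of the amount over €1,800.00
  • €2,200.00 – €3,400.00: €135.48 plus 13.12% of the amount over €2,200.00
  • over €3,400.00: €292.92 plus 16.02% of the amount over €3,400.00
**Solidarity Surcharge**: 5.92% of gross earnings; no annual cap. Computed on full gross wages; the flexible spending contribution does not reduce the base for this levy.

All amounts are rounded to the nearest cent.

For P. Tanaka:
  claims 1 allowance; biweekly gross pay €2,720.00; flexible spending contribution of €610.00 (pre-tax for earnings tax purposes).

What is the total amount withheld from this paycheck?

€279.47

Earnings Tax: taxable = €2,720.00 − €610.00 − 1×€80.00 = €2,030.00
  €95.40 + 10.02% × (€2,030.00 − €1,800.00) = €95.40 + 10.02% × €230.00 = €118.45
Solidarity Surcharge: 5.92% × €2,720.00 = €161.02
Total: €118.45 + €161.02 = €279.47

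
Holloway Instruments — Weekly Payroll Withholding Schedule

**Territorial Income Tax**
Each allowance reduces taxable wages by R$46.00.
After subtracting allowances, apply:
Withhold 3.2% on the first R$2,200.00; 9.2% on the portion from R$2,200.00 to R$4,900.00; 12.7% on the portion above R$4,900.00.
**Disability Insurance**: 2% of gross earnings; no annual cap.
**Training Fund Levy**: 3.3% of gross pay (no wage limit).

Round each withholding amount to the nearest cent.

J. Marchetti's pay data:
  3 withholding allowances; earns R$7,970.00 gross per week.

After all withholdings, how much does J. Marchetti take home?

R$6,856.43

Territorial Income Tax: taxable = R$7,970.00 − 3×R$46.00 = R$7,832.00
  R$318.80 + 12.7% × (R$7,832.00 − R$4,900.00) = R$318.80 + 12.7% × R$2,932.00 = R$691.16
Disability Insurance: 2% × R$7,970.00 = R$159.40
Training Fund Levy: 3.3% × R$7,970.00 = R$263.01
Total withheld: R$691.16 + R$159.40 + R$263.01 = R$1,113.57
Net pay: R$7,970.00 − R$1,113.57 = R$6,856.43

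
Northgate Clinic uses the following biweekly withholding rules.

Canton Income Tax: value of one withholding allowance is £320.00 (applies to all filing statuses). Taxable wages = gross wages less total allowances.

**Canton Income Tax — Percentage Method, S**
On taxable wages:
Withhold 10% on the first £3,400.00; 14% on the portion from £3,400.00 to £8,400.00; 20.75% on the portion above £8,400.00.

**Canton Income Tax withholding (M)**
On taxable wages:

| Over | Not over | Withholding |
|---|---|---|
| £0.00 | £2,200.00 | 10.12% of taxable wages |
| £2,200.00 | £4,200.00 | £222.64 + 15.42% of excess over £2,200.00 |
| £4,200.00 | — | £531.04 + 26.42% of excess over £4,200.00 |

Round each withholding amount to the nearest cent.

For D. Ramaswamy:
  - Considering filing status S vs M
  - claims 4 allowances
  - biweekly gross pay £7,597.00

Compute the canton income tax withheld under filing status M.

Canton Income Tax (M): taxable = £7,597.00 − 4×£320.00 = £6,317.00
  £531.04 + 26.42% × (£6,317.00 − £4,200.00) = £531.04 + 26.42% × £2,117.00 = £1,090.35

£1,090.35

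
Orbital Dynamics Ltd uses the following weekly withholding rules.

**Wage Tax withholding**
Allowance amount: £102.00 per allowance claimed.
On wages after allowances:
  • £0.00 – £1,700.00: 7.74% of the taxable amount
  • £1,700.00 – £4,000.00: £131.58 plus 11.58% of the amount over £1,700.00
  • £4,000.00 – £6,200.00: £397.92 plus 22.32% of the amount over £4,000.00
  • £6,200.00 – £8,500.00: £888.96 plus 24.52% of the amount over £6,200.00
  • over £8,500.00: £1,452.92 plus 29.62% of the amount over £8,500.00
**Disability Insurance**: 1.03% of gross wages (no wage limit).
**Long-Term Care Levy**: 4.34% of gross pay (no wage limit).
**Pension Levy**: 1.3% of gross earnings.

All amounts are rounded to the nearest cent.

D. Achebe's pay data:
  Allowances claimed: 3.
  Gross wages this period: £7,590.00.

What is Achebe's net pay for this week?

Wage Tax: taxable = £7,590.00 − 3×£102.00 = £7,284.00
  £888.96 + 24.52% × (£7,284.00 − £6,200.00) = £888.96 + 24.52% × £1,084.00 = £1,154.76
Disability Insurance: 1.03% × £7,590.00 = £78.18
Long-Term Care Levy: 4.34% × £7,590.00 = £329.41
Pension Levy: 1.3% × £7,590.00 = £98.67
Total withheld: £1,154.76 + £78.18 + £329.41 + £98.67 = £1,661.02
Net pay: £7,590.00 − £1,661.02 = £5,928.98

£5,928.98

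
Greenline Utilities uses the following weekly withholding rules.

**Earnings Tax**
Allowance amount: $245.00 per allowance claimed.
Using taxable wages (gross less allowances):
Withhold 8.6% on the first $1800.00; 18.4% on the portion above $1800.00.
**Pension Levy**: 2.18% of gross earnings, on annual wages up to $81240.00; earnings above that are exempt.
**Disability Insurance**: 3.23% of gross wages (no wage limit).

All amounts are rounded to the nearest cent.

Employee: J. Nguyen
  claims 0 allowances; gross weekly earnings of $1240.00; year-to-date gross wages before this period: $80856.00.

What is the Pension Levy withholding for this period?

$8.37

Pension Levy: cap $81240.00 − YTD $80856.00 = $384.00 subject; 2.18% × $384.00 = $8.37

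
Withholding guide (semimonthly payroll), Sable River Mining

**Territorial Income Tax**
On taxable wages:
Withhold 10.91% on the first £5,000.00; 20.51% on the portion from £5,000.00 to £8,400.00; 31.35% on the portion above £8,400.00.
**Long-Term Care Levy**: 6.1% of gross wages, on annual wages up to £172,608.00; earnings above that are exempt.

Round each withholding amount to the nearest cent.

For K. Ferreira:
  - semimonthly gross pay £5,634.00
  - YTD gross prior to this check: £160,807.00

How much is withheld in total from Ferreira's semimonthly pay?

£1,019.20

Territorial Income Tax: taxable = £5,634.00
  £545.50 + 20.51% × (£5,634.00 − £5,000.00) = £545.50 + 20.51% × £634.00 = £675.53
Long-Term Care Levy: 6.1% × £5,634.00 = £343.67
Total: £675.53 + £343.67 = £1,019.20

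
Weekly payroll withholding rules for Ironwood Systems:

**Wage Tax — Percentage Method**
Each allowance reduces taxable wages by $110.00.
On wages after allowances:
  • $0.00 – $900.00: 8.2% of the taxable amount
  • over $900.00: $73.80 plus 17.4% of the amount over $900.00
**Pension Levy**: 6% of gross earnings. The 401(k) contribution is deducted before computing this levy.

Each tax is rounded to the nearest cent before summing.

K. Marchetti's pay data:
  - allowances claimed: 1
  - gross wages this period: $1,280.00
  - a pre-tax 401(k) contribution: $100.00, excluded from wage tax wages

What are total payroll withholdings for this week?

$174.18

Wage Tax: taxable = $1,280.00 − $100.00 − 1×$110.00 = $1,070.00
  $73.80 + 17.4% × ($1,070.00 − $900.00) = $73.80 + 17.4% × $170.00 = $103.38
Pension Levy: 6% × $1,180.00 = $70.80
Total: $103.38 + $70.80 = $174.18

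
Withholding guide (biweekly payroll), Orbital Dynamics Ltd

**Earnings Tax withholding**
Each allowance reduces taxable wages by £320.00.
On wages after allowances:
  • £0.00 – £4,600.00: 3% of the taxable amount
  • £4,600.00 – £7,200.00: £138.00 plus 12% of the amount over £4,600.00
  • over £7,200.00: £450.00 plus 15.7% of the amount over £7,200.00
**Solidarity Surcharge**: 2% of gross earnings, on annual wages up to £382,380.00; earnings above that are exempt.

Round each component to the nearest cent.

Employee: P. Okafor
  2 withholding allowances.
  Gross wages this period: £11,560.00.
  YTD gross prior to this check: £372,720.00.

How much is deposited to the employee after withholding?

£10,332.76

Earnings Tax: taxable = £11,560.00 − 2×£320.00 = £10,920.00
  £450.00 + 15.7% × (£10,920.00 − £7,200.00) = £450.00 + 15.7% × £3,720.00 = £1,034.04
Solidarity Surcharge: cap £382,380.00 − YTD £372,720.00 = £9,660.00 subject; 2% × £9,660.00 = £193.20
Total withheld: £1,034.04 + £193.20 = £1,227.24
Net pay: £11,560.00 − £1,227.24 = £10,332.76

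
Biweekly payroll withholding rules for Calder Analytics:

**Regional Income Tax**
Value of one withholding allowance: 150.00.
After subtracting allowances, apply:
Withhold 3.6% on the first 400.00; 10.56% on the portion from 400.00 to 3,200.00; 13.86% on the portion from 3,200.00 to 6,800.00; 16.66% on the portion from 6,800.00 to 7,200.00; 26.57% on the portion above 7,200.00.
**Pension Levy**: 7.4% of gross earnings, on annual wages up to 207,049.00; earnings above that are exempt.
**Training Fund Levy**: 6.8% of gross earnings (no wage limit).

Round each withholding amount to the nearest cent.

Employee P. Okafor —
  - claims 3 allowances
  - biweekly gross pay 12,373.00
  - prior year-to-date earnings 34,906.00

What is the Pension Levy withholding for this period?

Pension Levy: 7.4% × 12,373.00 = 915.60

915.60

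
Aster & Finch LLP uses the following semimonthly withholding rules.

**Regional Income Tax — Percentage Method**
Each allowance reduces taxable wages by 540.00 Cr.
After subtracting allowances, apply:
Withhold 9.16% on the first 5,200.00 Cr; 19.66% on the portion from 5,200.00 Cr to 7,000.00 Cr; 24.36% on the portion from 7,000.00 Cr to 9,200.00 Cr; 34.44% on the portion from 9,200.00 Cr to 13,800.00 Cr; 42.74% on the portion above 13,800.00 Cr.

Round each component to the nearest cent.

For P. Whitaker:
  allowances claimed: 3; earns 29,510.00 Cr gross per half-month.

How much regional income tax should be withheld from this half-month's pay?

Regional Income Tax: taxable = 29,510.00 Cr − 3×540.00 Cr = 27,890.00 Cr
  2,950.36 Cr + 42.74% × (27,890.00 Cr − 13,800.00 Cr) = 2,950.36 Cr + 42.74% × 14,090.00 Cr = 8,972.43 Cr

8,972.43 Cr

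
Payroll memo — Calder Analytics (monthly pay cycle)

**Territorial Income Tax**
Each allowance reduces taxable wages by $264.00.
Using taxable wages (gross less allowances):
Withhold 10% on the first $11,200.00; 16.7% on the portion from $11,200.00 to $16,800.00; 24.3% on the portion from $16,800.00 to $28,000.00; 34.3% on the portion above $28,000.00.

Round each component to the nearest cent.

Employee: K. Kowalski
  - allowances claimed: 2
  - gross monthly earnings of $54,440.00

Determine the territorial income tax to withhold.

Territorial Income Tax: taxable = $54,440.00 − 2×$264.00 = $53,912.00
  $4,776.80 + 34.3% × ($53,912.00 − $28,000.00) = $4,776.80 + 34.3% × $25,912.00 = $13,664.62

$13,664.62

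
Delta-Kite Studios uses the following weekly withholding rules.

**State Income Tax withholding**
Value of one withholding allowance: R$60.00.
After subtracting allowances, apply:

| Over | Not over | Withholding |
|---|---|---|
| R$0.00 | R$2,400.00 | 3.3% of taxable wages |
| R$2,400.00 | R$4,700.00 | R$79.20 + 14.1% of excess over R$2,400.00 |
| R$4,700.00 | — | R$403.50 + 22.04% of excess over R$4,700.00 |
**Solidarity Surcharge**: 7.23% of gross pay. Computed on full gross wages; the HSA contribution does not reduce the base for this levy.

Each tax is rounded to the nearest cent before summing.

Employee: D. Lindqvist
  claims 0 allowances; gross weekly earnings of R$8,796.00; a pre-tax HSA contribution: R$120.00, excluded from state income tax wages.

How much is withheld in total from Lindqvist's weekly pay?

R$1,915.76

State Income Tax: taxable = R$8,796.00 − R$120.00 = R$8,676.00
  R$403.50 + 22.04% × (R$8,676.00 − R$4,700.00) = R$403.50 + 22.04% × R$3,976.00 = R$1,279.81
Solidarity Surcharge: 7.23% × R$8,796.00 = R$635.95
Total: R$1,279.81 + R$635.95 = R$1,915.76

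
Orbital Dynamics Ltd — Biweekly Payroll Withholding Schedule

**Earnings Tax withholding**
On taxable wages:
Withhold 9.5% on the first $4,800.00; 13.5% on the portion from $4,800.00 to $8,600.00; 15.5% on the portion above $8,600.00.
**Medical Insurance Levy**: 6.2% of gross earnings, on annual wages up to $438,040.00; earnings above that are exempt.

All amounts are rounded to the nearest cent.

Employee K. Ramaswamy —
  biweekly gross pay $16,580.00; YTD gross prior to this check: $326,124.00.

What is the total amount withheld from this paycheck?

$3,233.86

Earnings Tax: taxable = $16,580.00
  $969.00 + 15.5% × ($16,580.00 − $8,600.00) = $969.00 + 15.5% × $7,980.00 = $2,205.90
Medical Insurance Levy: 6.2% × $16,580.00 = $1,027.96
Total: $2,205.90 + $1,027.96 = $3,233.86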